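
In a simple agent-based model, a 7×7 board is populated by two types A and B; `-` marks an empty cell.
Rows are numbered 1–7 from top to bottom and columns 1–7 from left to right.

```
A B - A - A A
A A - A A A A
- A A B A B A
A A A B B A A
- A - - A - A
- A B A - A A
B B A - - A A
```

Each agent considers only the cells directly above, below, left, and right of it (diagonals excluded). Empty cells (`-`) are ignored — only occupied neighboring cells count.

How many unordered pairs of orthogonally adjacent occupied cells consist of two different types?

18

Scan each occupied cell's neighbors to the right and below so each pair is counted once.
From row 1: 2 unlike of 7 pairs (running 2/7).
From row 2: 2 unlike of 9 pairs (running 4/16).
From row 3: 6 unlike of 11 pairs (running 10/27).
From row 4: 3 unlike of 9 pairs (running 13/36).
From row 5: 0 unlike of 2 pairs (running 13/38).
From row 6: 4 unlike of 7 pairs (running 17/45).
From row 7: 1 unlike of 3 pairs (running 18/48).
Total adjacent occupied pairs: 48; unlike-type pairs: 18.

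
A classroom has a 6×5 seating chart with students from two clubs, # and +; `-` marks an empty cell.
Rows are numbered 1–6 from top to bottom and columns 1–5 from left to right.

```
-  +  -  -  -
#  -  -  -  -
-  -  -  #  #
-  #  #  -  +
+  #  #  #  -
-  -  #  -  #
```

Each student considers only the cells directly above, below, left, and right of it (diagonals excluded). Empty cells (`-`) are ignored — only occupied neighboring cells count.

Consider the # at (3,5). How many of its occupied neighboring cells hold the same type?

Occupied neighbors of (3,5): (4,5)=+, (3,4)=#.
Same type (#): 1 of 2.

1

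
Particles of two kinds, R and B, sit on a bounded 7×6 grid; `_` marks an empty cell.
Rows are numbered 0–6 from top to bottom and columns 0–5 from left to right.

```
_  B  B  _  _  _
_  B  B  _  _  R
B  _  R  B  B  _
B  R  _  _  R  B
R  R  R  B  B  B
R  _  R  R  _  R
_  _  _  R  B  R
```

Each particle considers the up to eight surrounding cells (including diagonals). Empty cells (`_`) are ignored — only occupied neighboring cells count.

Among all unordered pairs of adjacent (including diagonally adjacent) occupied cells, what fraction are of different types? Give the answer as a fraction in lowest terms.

Scan each occupied cell's neighbors to the right and below (and the two forward diagonals) so each pair is counted once.
From row 0: 0 unlike of 5 pairs (running 0/5).
From row 1: 3 unlike of 6 pairs (running 3/11).
From row 2: 4 unlike of 8 pairs (running 7/19).
From row 3: 7 unlike of 12 pairs (running 14/31).
From row 4: 6 unlike of 15 pairs (running 20/46).
From row 5: 2 unlike of 6 pairs (running 22/52).
From row 6: 2 unlike of 2 pairs (running 24/54).
Total adjacent occupied pairs: 54; unlike-type pairs: 24.
24/54 reduces to 4/9.

4/9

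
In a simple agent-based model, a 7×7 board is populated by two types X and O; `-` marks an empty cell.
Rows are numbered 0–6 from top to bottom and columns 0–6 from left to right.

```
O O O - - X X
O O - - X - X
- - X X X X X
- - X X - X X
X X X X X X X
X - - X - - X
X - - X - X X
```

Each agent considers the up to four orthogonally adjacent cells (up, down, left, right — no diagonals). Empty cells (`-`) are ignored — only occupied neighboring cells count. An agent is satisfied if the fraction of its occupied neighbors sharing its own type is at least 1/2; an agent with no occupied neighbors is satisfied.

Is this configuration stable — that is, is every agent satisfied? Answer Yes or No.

(0,0)O 2/2 ✓
(0,1)O 3/3 ✓
(0,2)O 1/1 ✓
(0,5)X 1/1 ✓
(0,6)X 2/2 ✓
(1,0)O 2/2 ✓
(1,1)O 2/2 ✓
(1,4)X 1/1 ✓
(1,6)X 2/2 ✓
(2,2)X 2/2 ✓
(2,3)X 3/3 ✓
(2,4)X 3/3 ✓
(2,5)X 3/3 ✓
(2,6)X 3/3 ✓
(3,2)X 3/3 ✓
(3,3)X 3/3 ✓
(3,5)X 3/3 ✓
(3,6)X 3/3 ✓
(4,0)X 2/2 ✓
(4,1)X 2/2 ✓
(4,2)X 3/3 ✓
(4,3)X 4/4 ✓
(4,4)X 2/2 ✓
(4,5)X 3/3 ✓
(4,6)X 3/3 ✓
(5,0)X 2/2 ✓
(5,3)X 2/2 ✓
(5,6)X 2/2 ✓
(6,0)X 1/1 ✓
(6,3)X 1/1 ✓
(6,5)X 1/1 ✓
(6,6)X 2/2 ✓
All meet the threshold, so the configuration is stable.

Yes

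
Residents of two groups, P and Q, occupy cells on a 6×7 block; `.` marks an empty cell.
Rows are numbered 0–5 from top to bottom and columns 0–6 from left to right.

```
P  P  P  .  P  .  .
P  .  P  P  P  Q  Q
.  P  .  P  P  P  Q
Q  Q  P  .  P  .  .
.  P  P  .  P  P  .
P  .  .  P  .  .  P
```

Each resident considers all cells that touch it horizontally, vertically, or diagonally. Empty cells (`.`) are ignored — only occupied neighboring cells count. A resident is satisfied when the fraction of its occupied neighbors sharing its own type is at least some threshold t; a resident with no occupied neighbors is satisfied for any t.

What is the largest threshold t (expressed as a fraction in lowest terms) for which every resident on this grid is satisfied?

(0,0)P 2/2
(0,1)P 4/4
(0,2)P 3/3
(0,4)P 2/3
(1,0)P 3/3
(1,2)P 5/5
(1,3)P 6/6
(1,4)P 5/6
(1,5)Q 2/6
(1,6)Q 2/3
(2,1)P 3/5
(2,3)P 6/6
(2,4)P 5/6
(2,5)P 3/6
(2,6)Q 2/3
(3,0)Q 1/3
(3,1)Q 1/5
(3,2)P 4/5
(3,4)P 5/5
(4,1)P 3/5
(4,2)P 3/4
(4,4)P 3/3
(4,5)P 3/3
(5,0)P 1/1
(5,3)P 2/2
(5,6)P 1/1
The smallest same-type fraction is 1/5 at (3,1), which reduces to 1/5. Any threshold above that leaves this resident unsatisfied.

1/5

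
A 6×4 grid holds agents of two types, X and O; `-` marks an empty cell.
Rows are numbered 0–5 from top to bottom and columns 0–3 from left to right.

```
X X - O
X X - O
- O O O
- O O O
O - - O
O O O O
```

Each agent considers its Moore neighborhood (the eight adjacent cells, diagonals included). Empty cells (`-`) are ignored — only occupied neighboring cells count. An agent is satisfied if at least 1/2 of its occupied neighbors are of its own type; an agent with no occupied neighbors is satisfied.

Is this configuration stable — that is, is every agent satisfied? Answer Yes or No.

Row 0: (0,0)X 3/3 ✓ · (0,1)X 3/3 ✓ · (0,3)O 1/1 ✓
Row 1: (1,0)X 3/4 ✓ · (1,1)X 3/5 ✓ · (1,3)O 3/3 ✓
Row 2: (2,1)O 3/5 ✓ · (2,2)O 6/7 ✓ · (2,3)O 4/4 ✓
Row 3: (3,1)O 4/4 ✓ · (3,2)O 6/6 ✓ · (3,3)O 4/4 ✓
Row 4: (4,0)O 3/3 ✓ · (4,3)O 4/4 ✓
Row 5: (5,0)O 2/2 ✓ · (5,1)O 3/3 ✓ · (5,2)O 3/3 ✓ · (5,3)O 2/2 ✓
All meet the threshold, so the configuration is stable.

Yes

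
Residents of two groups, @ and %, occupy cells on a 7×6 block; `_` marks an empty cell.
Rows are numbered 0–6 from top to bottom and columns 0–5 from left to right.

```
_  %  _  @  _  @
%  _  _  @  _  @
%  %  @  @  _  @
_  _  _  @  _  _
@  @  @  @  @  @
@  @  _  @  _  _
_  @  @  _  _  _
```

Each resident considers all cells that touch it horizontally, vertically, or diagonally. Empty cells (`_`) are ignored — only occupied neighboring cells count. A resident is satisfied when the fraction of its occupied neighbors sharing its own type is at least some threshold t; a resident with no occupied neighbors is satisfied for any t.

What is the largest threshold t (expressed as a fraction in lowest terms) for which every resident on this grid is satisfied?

2/3

(0,1)% 1/1
(0,3)@ 1/1
(0,5)@ 1/1
(1,0)% 3/3
(1,3)@ 3/3
(1,5)@ 2/2
(2,0)% 2/2
(2,1)% 2/3
(2,2)@ 3/4
(2,3)@ 3/3
(2,5)@ 1/1
(3,3)@ 5/5
(4,0)@ 3/3
(4,1)@ 4/4
(4,2)@ 5/5
(4,3)@ 4/4
(4,4)@ 4/4
(4,5)@ 1/1
(5,0)@ 4/4
(5,1)@ 6/6
(5,3)@ 4/4
(6,1)@ 3/3
(6,2)@ 3/3
The smallest same-type fraction is 2/3 at (2,1), which reduces to 2/3. Any threshold above that leaves this resident unsatisfied.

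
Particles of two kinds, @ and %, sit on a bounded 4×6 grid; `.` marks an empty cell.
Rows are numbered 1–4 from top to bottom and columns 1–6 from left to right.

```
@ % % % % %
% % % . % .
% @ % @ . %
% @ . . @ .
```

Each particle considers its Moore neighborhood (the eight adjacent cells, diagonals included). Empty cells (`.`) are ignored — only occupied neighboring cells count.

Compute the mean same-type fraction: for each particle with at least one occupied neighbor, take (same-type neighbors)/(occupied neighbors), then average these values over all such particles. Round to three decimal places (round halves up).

Row 1: (1,1)@ 0/3 · (1,2)% 4/5 · (1,3)% 4/4 · (1,4)% 4/4 · (1,5)% 3/3 · (1,6)% 2/2
Row 2: (2,1)% 3/5 · (2,2)% 6/8 · (2,3)% 5/7 · (2,5)% 4/5
Row 3: (3,1)% 3/5 · (3,2)@ 1/7 · (3,3)% 2/5 · (3,4)@ 1/4 · (3,6)% 1/2
Row 4: (4,1)% 1/3 · (4,2)@ 1/4 · (4,5)@ 1/2
Sum over 18 particles: 0/3 + 4/5 + 4/4 + 4/4 + 3/3 + 2/2 + 3/5 + 6/8 + 5/7 + 4/5 + 3/5 + 1/7 + 2/5 + 1/4 + 1/2 + 1/3 + 1/4 + 1/2 = 4469/420; mean = 4469/420 ÷ 18 = 4469/7560 = 0.591137… → 0.591.

0.591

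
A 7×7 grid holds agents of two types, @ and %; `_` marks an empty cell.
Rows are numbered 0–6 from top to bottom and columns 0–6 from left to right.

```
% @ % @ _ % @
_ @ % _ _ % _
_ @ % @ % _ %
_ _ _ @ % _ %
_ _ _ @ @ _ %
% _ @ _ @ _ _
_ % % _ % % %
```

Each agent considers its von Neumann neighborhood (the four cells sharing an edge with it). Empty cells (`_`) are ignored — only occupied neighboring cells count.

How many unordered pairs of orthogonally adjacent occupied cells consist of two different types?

12

Scan each occupied cell's neighbors to the right and below so each pair is counted once.
From row 0: 4 unlike of 7 pairs (running 4/7).
From row 1: 1 unlike of 3 pairs (running 5/10).
From row 2: 3 unlike of 6 pairs (running 8/16).
From row 3: 2 unlike of 4 pairs (running 10/20).
From row 4: 0 unlike of 2 pairs (running 10/22).
From row 5: 2 unlike of 2 pairs (running 12/24).
From row 6: 0 unlike of 3 pairs (running 12/27).
Total adjacent occupied pairs: 27; unlike-type pairs: 12.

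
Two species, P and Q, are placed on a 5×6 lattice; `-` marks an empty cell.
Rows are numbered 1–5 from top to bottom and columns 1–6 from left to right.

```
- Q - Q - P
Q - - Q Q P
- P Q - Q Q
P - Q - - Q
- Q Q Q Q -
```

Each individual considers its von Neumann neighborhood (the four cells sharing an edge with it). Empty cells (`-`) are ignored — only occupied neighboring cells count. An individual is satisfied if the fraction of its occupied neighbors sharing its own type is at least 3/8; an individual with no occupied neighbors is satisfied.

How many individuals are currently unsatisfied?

2

Row 1: (1,2)Q 0/0 satisfied · (1,4)Q 1/1 satisfied · (1,6)P 1/1 satisfied
Row 2: (2,1)Q 0/0 satisfied · (2,4)Q 2/2 satisfied · (2,5)Q 2/3 satisfied · (2,6)P 1/3 not
Row 3: (3,2)P 0/1 not · (3,3)Q 1/2 satisfied · (3,5)Q 2/2 satisfied · (3,6)Q 2/3 satisfied
Row 4: (4,1)P 0/0 satisfied · (4,3)Q 2/2 satisfied · (4,6)Q 1/1 satisfied
Row 5: (5,2)Q 1/1 satisfied · (5,3)Q 3/3 satisfied · (5,4)Q 2/2 satisfied · (5,5)Q 1/1 satisfied
Unsatisfied: (2,6), (3,2) — 2 in total.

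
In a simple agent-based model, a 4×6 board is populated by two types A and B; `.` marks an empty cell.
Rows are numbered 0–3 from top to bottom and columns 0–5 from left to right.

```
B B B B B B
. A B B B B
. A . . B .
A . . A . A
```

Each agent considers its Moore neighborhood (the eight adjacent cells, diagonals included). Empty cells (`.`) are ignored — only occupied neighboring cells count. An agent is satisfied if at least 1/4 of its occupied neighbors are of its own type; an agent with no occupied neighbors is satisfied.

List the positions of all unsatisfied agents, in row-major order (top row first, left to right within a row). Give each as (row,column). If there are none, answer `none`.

Row 0: (0,0)B 1/2 satisfied · (0,1)B 3/4 satisfied · (0,2)B 4/5 satisfied · (0,3)B 5/5 satisfied · (0,4)B 5/5 satisfied · (0,5)B 3/3 satisfied
Row 1: (1,1)A 1/5 not · (1,2)B 4/6 satisfied · (1,3)B 6/6 satisfied · (1,4)B 6/6 satisfied · (1,5)B 4/4 satisfied
Row 2: (2,1)A 2/3 satisfied · (2,4)B 3/5 satisfied
Row 3: (3,0)A 1/1 satisfied · (3,3)A 0/1 not · (3,5)A 0/1 not

(1,1), (3,3), (3,5)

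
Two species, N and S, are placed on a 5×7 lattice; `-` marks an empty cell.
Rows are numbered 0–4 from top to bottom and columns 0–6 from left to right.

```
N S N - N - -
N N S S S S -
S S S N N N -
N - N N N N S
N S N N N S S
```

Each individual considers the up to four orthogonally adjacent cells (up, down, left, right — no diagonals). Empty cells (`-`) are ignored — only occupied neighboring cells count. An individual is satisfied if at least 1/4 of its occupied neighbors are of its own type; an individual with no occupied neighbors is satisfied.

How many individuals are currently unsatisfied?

4

Row 0: (0,0)N 1/2 ✓ · (0,1)S 0/3 ✗ · (0,2)N 0/2 ✗ · (0,4)N 0/1 ✗
Row 1: (1,0)N 2/3 ✓ · (1,1)N 1/4 ✓ · (1,2)S 2/4 ✓ · (1,3)S 2/3 ✓ · (1,4)S 2/4 ✓ · (1,5)S 1/2 ✓
Row 2: (2,0)S 1/3 ✓ · (2,1)S 2/3 ✓ · (2,2)S 2/4 ✓ · (2,3)N 2/4 ✓ · (2,4)N 3/4 ✓ · (2,5)N 2/3 ✓
Row 3: (3,0)N 1/2 ✓ · (3,2)N 2/3 ✓ · (3,3)N 4/4 ✓ · (3,4)N 4/4 ✓ · (3,5)N 2/4 ✓ · (3,6)S 1/2 ✓
Row 4: (4,0)N 1/2 ✓ · (4,1)S 0/2 ✗ · (4,2)N 2/3 ✓ · (4,3)N 3/3 ✓ · (4,4)N 2/3 ✓ · (4,5)S 1/3 ✓ · (4,6)S 2/2 ✓
Unsatisfied: (0,1), (0,2), (0,4), (4,1) — 4 in total.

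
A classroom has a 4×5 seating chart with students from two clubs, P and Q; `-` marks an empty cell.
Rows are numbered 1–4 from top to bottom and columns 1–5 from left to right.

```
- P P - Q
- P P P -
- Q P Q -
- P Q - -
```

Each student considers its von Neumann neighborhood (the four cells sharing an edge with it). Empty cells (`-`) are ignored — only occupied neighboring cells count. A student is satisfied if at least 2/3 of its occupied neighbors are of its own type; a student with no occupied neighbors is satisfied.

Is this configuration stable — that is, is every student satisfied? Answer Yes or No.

(1,2)P 2/2 ok
(1,3)P 2/2 ok
(1,5)Q 0/0 ok
(2,2)P 2/3 ok
(2,3)P 4/4 ok
(2,4)P 1/2 unhappy
(3,2)Q 0/3 unhappy
(3,3)P 1/4 unhappy
(3,4)Q 0/2 unhappy
(4,2)P 0/2 unhappy
(4,3)Q 0/2 unhappy
For instance (2,4) has only 1/2 same-type neighbors, below 2/3.

No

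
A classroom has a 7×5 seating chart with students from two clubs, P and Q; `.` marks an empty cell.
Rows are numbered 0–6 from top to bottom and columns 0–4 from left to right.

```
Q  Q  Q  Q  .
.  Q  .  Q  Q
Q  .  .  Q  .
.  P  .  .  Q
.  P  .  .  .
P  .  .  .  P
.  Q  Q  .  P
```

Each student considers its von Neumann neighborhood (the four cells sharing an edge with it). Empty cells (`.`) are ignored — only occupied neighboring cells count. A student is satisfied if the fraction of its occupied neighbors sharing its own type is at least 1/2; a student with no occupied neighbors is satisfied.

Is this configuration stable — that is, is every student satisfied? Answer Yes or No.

(0,0)Q 1/1 ✓
(0,1)Q 3/3 ✓
(0,2)Q 2/2 ✓
(0,3)Q 2/2 ✓
(1,1)Q 1/1 ✓
(1,3)Q 3/3 ✓
(1,4)Q 1/1 ✓
(2,0)Q 0/0 ✓
(2,3)Q 1/1 ✓
(3,1)P 1/1 ✓
(3,4)Q 0/0 ✓
(4,1)P 1/1 ✓
(5,0)P 0/0 ✓
(5,4)P 1/1 ✓
(6,1)Q 1/1 ✓
(6,2)Q 1/1 ✓
(6,4)P 1/1 ✓
All meet the threshold, so the configuration is stable.

Yes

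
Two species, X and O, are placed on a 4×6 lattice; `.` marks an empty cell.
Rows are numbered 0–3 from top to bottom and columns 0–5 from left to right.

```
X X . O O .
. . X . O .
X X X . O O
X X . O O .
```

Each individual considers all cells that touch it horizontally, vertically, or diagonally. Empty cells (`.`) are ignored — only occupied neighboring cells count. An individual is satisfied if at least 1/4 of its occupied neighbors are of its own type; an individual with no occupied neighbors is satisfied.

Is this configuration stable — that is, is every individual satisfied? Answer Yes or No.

(0,0)X 1/1 ok
(0,1)X 2/2 ok
(0,3)O 2/3 ok
(0,4)O 2/2 ok
(1,2)X 3/4 ok
(1,4)O 4/4 ok
(2,0)X 3/3 ok
(2,1)X 5/5 ok
(2,2)X 3/4 ok
(2,4)O 4/4 ok
(2,5)O 3/3 ok
(3,0)X 3/3 ok
(3,1)X 4/4 ok
(3,3)O 2/3 ok
(3,4)O 3/3 ok
All meet the threshold, so the configuration is stable.

Yes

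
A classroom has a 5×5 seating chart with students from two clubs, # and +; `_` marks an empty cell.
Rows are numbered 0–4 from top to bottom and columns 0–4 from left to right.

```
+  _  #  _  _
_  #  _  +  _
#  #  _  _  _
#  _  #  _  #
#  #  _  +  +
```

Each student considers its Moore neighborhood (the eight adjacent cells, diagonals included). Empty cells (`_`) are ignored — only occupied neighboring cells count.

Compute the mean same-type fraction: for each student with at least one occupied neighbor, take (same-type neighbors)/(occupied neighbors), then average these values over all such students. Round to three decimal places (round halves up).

0.596

(0,0)+ 0/1
(0,2)# 1/2
(1,1)# 3/4
(1,3)+ 0/1
(2,0)# 3/3
(2,1)# 4/4
(3,0)# 4/4
(3,2)# 2/3
(3,4)# 0/2
(4,0)# 2/2
(4,1)# 3/3
(4,3)+ 1/3
(4,4)+ 1/2
Sum over 13 students: 0/1 + 1/2 + 3/4 + 0/1 + 3/3 + 4/4 + 4/4 + 2/3 + 0/2 + 2/2 + 3/3 + 1/3 + 1/2 = 31/4; mean = 31/4 ÷ 13 = 31/52 = 0.596153… → 0.596.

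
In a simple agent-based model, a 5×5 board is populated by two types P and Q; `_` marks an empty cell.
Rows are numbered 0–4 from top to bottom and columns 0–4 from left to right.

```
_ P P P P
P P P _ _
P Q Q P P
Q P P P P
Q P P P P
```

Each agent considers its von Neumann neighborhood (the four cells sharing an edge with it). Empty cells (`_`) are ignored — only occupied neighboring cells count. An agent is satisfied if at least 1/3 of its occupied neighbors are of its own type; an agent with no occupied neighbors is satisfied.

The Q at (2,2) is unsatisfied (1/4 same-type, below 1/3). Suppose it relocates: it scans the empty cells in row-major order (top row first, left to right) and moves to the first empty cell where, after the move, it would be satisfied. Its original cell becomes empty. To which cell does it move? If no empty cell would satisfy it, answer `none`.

none

Vacating (2,2). Empty cells in order:
  (0,0): 0/2 same-type → still unsatisfied.
  (1,3): 0/3 same-type → still unsatisfied.
  (1,4): 0/2 same-type → still unsatisfied.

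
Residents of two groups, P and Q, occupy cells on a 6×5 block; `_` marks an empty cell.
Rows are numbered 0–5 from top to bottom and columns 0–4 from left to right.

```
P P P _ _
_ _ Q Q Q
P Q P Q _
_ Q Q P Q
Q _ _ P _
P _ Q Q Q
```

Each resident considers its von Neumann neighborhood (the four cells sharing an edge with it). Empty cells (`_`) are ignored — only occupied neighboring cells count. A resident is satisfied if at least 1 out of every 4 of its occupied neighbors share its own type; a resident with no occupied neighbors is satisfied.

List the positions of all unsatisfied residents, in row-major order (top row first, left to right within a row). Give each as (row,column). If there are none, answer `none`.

(2,0), (2,2), (3,4), (4,0), (5,0)

Row 0: (0,0)P 1/1 ✓ · (0,1)P 2/2 ✓ · (0,2)P 1/2 ✓
Row 1: (1,2)Q 1/3 ✓ · (1,3)Q 3/3 ✓ · (1,4)Q 1/1 ✓
Row 2: (2,0)P 0/1 ✗ · (2,1)Q 1/3 ✓ · (2,2)P 0/4 ✗ · (2,3)Q 1/3 ✓
Row 3: (3,1)Q 2/2 ✓ · (3,2)Q 1/3 ✓ · (3,3)P 1/4 ✓ · (3,4)Q 0/1 ✗
Row 4: (4,0)Q 0/1 ✗ · (4,3)P 1/2 ✓
Row 5: (5,0)P 0/1 ✗ · (5,2)Q 1/1 ✓ · (5,3)Q 2/3 ✓ · (5,4)Q 1/1 ✓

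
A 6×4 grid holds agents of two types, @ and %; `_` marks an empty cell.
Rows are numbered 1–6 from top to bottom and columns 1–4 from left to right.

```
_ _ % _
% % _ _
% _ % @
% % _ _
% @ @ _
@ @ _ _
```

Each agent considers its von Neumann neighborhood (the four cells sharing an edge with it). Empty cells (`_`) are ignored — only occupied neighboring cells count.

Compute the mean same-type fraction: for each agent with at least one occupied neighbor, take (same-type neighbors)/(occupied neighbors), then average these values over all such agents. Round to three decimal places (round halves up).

0.653

Row 1: (1,3)% — no occupied neighbors
Row 2: (2,1)% 2/2 · (2,2)% 1/1
Row 3: (3,1)% 2/2 · (3,3)% 0/1 · (3,4)@ 0/1
Row 4: (4,1)% 3/3 · (4,2)% 1/2
Row 5: (5,1)% 1/3 · (5,2)@ 2/4 · (5,3)@ 1/1
Row 6: (6,1)@ 1/2 · (6,2)@ 2/2
Sum over 12 agents: 2/2 + 1/1 + 2/2 + 0/1 + 0/1 + 3/3 + 1/2 + 1/3 + 2/4 + 1/1 + 1/2 + 2/2 = 47/6; mean = 47/6 ÷ 12 = 47/72 = 0.652777… → 0.653.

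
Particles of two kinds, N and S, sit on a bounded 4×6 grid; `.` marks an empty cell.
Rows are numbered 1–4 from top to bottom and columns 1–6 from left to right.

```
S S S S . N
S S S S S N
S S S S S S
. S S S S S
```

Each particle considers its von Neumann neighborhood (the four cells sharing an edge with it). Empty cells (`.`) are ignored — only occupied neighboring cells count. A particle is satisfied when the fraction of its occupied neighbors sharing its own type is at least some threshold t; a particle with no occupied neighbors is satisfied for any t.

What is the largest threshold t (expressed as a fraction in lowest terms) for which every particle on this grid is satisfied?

1/3

Row 1: (1,1)S 2/2 · (1,2)S 3/3 · (1,3)S 3/3 · (1,4)S 2/2 · (1,6)N 1/1
Row 2: (2,1)S 3/3 · (2,2)S 4/4 · (2,3)S 4/4 · (2,4)S 4/4 · (2,5)S 2/3 · (2,6)N 1/3
Row 3: (3,1)S 2/2 · (3,2)S 4/4 · (3,3)S 4/4 · (3,4)S 4/4 · (3,5)S 4/4 · (3,6)S 2/3
Row 4: (4,2)S 2/2 · (4,3)S 3/3 · (4,4)S 3/3 · (4,5)S 3/3 · (4,6)S 2/2
The smallest same-type fraction is 1/3 at (2,6), which reduces to 1/3. Any threshold above that leaves this particle unsatisfied.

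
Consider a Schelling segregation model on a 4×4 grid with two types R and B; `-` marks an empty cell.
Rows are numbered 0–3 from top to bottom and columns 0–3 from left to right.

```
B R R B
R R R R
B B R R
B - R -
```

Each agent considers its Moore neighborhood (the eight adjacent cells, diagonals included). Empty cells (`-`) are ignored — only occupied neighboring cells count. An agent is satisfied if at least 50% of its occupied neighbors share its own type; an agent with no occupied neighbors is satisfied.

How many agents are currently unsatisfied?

4

(0,0)B 0/3 not
(0,1)R 4/5 satisfied
(0,2)R 4/5 satisfied
(0,3)B 0/3 not
(1,0)R 2/5 not
(1,1)R 5/8 satisfied
(1,2)R 6/8 satisfied
(1,3)R 4/5 satisfied
(2,0)B 2/4 satisfied
(2,1)B 2/7 not
(2,2)R 5/6 satisfied
(2,3)R 4/4 satisfied
(3,0)B 2/2 satisfied
(3,2)R 2/3 satisfied
Unsatisfied: (0,0), (0,3), (1,0), (2,1) — 4 in total.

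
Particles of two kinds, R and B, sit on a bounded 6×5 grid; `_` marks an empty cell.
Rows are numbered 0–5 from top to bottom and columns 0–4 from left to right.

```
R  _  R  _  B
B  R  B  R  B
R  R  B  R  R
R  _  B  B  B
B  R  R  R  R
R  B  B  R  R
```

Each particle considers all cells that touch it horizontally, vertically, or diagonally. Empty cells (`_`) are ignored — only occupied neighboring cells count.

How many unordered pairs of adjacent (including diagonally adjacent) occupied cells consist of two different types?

Scan each occupied cell's neighbors to the right and below (and the two forward diagonals) so each pair is counted once.
Row 0: R(0,0)–B(1,0)≠ R(0,0)–R(1,1)= R(0,2)–B(1,2)≠ R(0,2)–R(1,3)= R(0,2)–R(1,1)= B(0,4)–B(1,4)= B(0,4)–R(1,3)≠  → 3/7 unlike.
Row 1: B(1,0)–R(1,1)≠ B(1,0)–R(2,0)≠ B(1,0)–R(2,1)≠ R(1,1)–B(1,2)≠ R(1,1)–R(2,1)= R(1,1)–B(2,2)≠ R(1,1)–R(2,0)= B(1,2)–R(1,3)≠ B(1,2)–B(2,2)= B(1,2)–R(2,3)≠ B(1,2)–R(2,1)≠ R(1,3)–B(1,4)≠ R(1,3)–R(2,3)= R(1,3)–R(2,4)= R(1,3)–B(2,2)≠ B(1,4)–R(2,4)≠ B(1,4)–R(2,3)≠  → 12/17 unlike.
Row 2: R(2,0)–R(2,1)= R(2,0)–R(3,0)= R(2,1)–B(2,2)≠ R(2,1)–B(3,2)≠ R(2,1)–R(3,0)= B(2,2)–R(2,3)≠ B(2,2)–B(3,2)= B(2,2)–B(3,3)= R(2,3)–R(2,4)= R(2,3)–B(3,3)≠ R(2,3)–B(3,4)≠ R(2,3)–B(3,2)≠ R(2,4)–B(3,4)≠ R(2,4)–B(3,3)≠  → 8/14 unlike.
Row 3: R(3,0)–B(4,0)≠ R(3,0)–R(4,1)= B(3,2)–B(3,3)= B(3,2)–R(4,2)≠ B(3,2)–R(4,3)≠ B(3,2)–R(4,1)≠ B(3,3)–B(3,4)= B(3,3)–R(4,3)≠ B(3,3)–R(4,4)≠ B(3,3)–R(4,2)≠ B(3,4)–R(4,4)≠ B(3,4)–R(4,3)≠  → 9/12 unlike.
Row 4: B(4,0)–R(4,1)≠ B(4,0)–R(5,0)≠ B(4,0)–B(5,1)= R(4,1)–R(4,2)= R(4,1)–B(5,1)≠ R(4,1)–B(5,2)≠ R(4,1)–R(5,0)= R(4,2)–R(4,3)= R(4,2)–B(5,2)≠ R(4,2)–R(5,3)= R(4,2)–B(5,1)≠ R(4,3)–R(4,4)= R(4,3)–R(5,3)= R(4,3)–R(5,4)= R(4,3)–B(5,2)≠ R(4,4)–R(5,4)= R(4,4)–R(5,3)=  → 7/17 unlike.
Row 5: R(5,0)–B(5,1)≠ B(5,1)–B(5,2)= B(5,2)–R(5,3)≠ R(5,3)–R(5,4)=  → 2/4 unlike.
Total adjacent occupied pairs: 71; unlike-type pairs: 41.

41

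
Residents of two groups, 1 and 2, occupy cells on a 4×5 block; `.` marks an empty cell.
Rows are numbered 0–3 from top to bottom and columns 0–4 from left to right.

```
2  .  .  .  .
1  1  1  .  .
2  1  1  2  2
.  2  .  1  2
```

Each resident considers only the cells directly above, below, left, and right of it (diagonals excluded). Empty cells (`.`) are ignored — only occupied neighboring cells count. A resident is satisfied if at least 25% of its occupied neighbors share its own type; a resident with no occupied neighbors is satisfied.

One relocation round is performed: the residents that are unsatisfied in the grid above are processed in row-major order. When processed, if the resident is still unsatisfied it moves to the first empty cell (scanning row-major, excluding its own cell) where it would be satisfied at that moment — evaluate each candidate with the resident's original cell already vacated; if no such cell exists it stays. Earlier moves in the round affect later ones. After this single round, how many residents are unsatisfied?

0

Initially unsatisfied (in order): (0,0), (2,0), (3,1), (3,3).
  (0,0) → (0,3).
  (2,0) → (0,2).
  (3,1) → (0,1).
  (3,3) → (0,0).
Resulting grid:
1 2 2 2 .
1 1 1 . .
. 1 1 2 2
. . . . 2
All satisfied now.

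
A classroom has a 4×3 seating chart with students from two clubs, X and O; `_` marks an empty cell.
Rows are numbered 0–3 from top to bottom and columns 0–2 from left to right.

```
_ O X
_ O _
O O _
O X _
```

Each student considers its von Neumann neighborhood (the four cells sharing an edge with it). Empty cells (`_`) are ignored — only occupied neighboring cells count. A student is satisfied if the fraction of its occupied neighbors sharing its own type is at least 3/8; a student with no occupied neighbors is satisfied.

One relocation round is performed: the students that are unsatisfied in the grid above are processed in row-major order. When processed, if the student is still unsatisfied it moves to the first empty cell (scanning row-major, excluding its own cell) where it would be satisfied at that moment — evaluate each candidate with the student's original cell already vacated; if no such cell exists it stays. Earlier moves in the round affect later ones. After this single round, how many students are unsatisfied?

0

Initially unsatisfied (in order): (0,2), (3,1).
  (0,2) → (3,2).
  (3,1) → (2,2).
Resulting grid:
_ O _
_ O _
O O X
O _ X
All satisfied now.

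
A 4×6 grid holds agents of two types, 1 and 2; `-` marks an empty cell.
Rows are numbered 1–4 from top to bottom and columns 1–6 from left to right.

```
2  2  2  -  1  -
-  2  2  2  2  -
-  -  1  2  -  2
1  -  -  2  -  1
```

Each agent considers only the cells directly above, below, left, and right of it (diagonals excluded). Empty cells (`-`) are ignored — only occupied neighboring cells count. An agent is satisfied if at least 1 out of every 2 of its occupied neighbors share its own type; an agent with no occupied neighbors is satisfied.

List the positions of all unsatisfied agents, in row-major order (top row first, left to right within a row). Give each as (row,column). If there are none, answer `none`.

(1,5), (3,3), (3,6), (4,6)

(1,1)2 1/1 ok
(1,2)2 3/3 ok
(1,3)2 2/2 ok
(1,5)1 0/1 unhappy
(2,2)2 2/2 ok
(2,3)2 3/4 ok
(2,4)2 3/3 ok
(2,5)2 1/2 ok
(3,3)1 0/2 unhappy
(3,4)2 2/3 ok
(3,6)2 0/1 unhappy
(4,1)1 0/0 ok
(4,4)2 1/1 ok
(4,6)1 0/1 unhappy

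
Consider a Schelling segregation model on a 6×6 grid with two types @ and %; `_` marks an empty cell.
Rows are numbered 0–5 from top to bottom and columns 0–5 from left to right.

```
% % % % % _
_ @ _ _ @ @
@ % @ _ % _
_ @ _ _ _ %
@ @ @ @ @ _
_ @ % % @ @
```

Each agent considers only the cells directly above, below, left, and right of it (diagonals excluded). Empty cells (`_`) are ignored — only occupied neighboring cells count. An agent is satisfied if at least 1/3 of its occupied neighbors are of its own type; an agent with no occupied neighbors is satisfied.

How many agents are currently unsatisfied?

5

(0,0)% 1/1 ok
(0,1)% 2/3 ok
(0,2)% 2/2 ok
(0,3)% 2/2 ok
(0,4)% 1/2 ok
(1,1)@ 0/2 unhappy
(1,4)@ 1/3 ok
(1,5)@ 1/1 ok
(2,0)@ 0/1 unhappy
(2,1)% 0/4 unhappy
(2,2)@ 0/1 unhappy
(2,4)% 0/1 unhappy
(3,1)@ 1/2 ok
(3,5)% 0/0 ok
(4,0)@ 1/1 ok
(4,1)@ 4/4 ok
(4,2)@ 2/3 ok
(4,3)@ 2/3 ok
(4,4)@ 2/2 ok
(5,1)@ 1/2 ok
(5,2)% 1/3 ok
(5,3)% 1/3 ok
(5,4)@ 2/3 ok
(5,5)@ 1/1 ok
Unsatisfied: (1,1), (2,0), (2,1), (2,2), (2,4) — 5 in total.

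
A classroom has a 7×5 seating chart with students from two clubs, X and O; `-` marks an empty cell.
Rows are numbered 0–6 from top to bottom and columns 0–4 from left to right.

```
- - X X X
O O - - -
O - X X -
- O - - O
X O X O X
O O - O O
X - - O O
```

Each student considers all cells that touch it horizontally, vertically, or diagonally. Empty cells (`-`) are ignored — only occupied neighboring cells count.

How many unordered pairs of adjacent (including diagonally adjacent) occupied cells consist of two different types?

19

Scan each occupied cell's neighbors to the right and below (and the two forward diagonals) so each pair is counted once.
Row 0: X(0,2)–X(0,3)= X(0,2)–O(1,1)≠ X(0,3)–X(0,4)=  → 1/3 unlike.
Row 1: O(1,0)–O(1,1)= O(1,0)–O(2,0)= O(1,1)–X(2,2)≠ O(1,1)–O(2,0)=  → 1/4 unlike.
Row 2: O(2,0)–O(3,1)= X(2,2)–X(2,3)= X(2,2)–O(3,1)≠ X(2,3)–O(3,4)≠  → 2/4 unlike.
Row 3: O(3,1)–O(4,1)= O(3,1)–X(4,2)≠ O(3,1)–X(4,0)≠ O(3,4)–X(4,4)≠ O(3,4)–O(4,3)=  → 3/5 unlike.
Row 4: X(4,0)–O(4,1)≠ X(4,0)–O(5,0)≠ X(4,0)–O(5,1)≠ O(4,1)–X(4,2)≠ O(4,1)–O(5,1)= O(4,1)–O(5,0)= X(4,2)–O(4,3)≠ X(4,2)–O(5,3)≠ X(4,2)–O(5,1)≠ O(4,3)–X(4,4)≠ O(4,3)–O(5,3)= O(4,3)–O(5,4)= X(4,4)–O(5,4)≠ X(4,4)–O(5,3)≠  → 10/14 unlike.
Row 5: O(5,0)–O(5,1)= O(5,0)–X(6,0)≠ O(5,1)–X(6,0)≠ O(5,3)–O(5,4)= O(5,3)–O(6,3)= O(5,3)–O(6,4)= O(5,4)–O(6,4)= O(5,4)–O(6,3)=  → 2/8 unlike.
Row 6: O(6,3)–O(6,4)=  → 0/1 unlike.
Total adjacent occupied pairs: 39; unlike-type pairs: 19.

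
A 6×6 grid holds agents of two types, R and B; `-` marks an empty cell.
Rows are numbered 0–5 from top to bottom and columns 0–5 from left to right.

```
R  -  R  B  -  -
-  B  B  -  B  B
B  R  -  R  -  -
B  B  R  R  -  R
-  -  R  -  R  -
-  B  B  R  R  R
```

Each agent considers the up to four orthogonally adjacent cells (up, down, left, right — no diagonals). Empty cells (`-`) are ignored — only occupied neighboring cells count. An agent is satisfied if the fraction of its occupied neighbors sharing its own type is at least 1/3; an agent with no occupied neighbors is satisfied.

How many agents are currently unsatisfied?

3

(0,0)R 0/0 satisfied
(0,2)R 0/2 not
(0,3)B 0/1 not
(1,1)B 1/2 satisfied
(1,2)B 1/2 satisfied
(1,4)B 1/1 satisfied
(1,5)B 1/1 satisfied
(2,0)B 1/2 satisfied
(2,1)R 0/3 not
(2,3)R 1/1 satisfied
(3,0)B 2/2 satisfied
(3,1)B 1/3 satisfied
(3,2)R 2/3 satisfied
(3,3)R 2/2 satisfied
(3,5)R 0/0 satisfied
(4,2)R 1/2 satisfied
(4,4)R 1/1 satisfied
(5,1)B 1/1 satisfied
(5,2)B 1/3 satisfied
(5,3)R 1/2 satisfied
(5,4)R 3/3 satisfied
(5,5)R 1/1 satisfied
Unsatisfied: (0,2), (0,3), (2,1) — 3 in total.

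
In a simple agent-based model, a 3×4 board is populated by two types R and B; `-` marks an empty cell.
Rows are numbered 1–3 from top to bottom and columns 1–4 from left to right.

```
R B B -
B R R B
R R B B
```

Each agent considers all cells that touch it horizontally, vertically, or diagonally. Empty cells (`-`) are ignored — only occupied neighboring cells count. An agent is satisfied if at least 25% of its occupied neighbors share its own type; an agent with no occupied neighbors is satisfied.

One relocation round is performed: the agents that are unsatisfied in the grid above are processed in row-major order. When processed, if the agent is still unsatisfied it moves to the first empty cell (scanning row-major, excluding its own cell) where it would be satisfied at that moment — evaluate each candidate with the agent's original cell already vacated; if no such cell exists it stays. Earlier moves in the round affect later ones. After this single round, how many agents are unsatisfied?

0

Initially unsatisfied (in order): (2,1).
  (2,1) → (1,4).
Resulting grid:
R B B B
- R R B
R R B B
All satisfied now.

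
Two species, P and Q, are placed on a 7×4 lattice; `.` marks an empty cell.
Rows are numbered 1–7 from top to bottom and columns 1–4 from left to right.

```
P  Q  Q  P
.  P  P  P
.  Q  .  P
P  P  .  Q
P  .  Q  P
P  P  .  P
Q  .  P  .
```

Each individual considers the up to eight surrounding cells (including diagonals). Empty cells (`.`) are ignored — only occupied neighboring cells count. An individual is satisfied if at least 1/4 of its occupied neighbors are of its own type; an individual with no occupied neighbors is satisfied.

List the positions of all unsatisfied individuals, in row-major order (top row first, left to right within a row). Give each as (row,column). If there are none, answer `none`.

(1,1)P 1/2 satisfied
(1,2)Q 1/4 satisfied
(1,3)Q 1/5 not
(1,4)P 2/3 satisfied
(2,2)P 2/5 satisfied
(2,3)P 4/7 satisfied
(2,4)P 3/4 satisfied
(3,2)Q 0/4 not
(3,4)P 2/3 satisfied
(4,1)P 2/3 satisfied
(4,2)P 2/4 satisfied
(4,4)Q 1/3 satisfied
(5,1)P 4/4 satisfied
(5,3)Q 1/5 not
(5,4)P 1/3 satisfied
(6,1)P 2/3 satisfied
(6,2)P 3/5 satisfied
(6,4)P 2/3 satisfied
(7,1)Q 0/2 not
(7,3)P 2/2 satisfied

(1,3), (3,2), (5,3), (7,1)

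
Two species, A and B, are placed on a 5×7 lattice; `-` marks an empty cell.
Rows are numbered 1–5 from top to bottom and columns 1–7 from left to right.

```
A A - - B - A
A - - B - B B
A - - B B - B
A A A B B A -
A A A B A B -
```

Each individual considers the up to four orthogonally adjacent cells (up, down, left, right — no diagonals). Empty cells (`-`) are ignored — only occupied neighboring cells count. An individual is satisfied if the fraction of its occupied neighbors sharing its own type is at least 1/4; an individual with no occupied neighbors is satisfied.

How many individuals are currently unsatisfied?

4

Row 1: (1,1)A 2/2 ✓ · (1,2)A 1/1 ✓ · (1,5)B 0/0 ✓ · (1,7)A 0/1 ✗
Row 2: (2,1)A 2/2 ✓ · (2,4)B 1/1 ✓ · (2,6)B 1/1 ✓ · (2,7)B 2/3 ✓
Row 3: (3,1)A 2/2 ✓ · (3,4)B 3/3 ✓ · (3,5)B 2/2 ✓ · (3,7)B 1/1 ✓
Row 4: (4,1)A 3/3 ✓ · (4,2)A 3/3 ✓ · (4,3)A 2/3 ✓ · (4,4)B 3/4 ✓ · (4,5)B 2/4 ✓ · (4,6)A 0/2 ✗
Row 5: (5,1)A 2/2 ✓ · (5,2)A 3/3 ✓ · (5,3)A 2/3 ✓ · (5,4)B 1/3 ✓ · (5,5)A 0/3 ✗ · (5,6)B 0/2 ✗
Unsatisfied: (1,7), (4,6), (5,5), (5,6) — 4 in total.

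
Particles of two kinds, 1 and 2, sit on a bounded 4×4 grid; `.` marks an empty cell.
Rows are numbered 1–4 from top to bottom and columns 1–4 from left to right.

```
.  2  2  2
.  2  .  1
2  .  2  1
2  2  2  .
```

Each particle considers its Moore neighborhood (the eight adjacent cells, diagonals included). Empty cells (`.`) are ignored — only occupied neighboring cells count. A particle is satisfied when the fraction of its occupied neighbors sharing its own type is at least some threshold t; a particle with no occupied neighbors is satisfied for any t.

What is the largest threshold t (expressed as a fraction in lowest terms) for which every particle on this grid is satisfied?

Row 1: (1,2)2 2/2 · (1,3)2 3/4 · (1,4)2 1/2
Row 2: (2,2)2 4/4 · (2,4)1 1/4
Row 3: (3,1)2 3/3 · (3,3)2 3/5 · (3,4)1 1/3
Row 4: (4,1)2 2/2 · (4,2)2 4/4 · (4,3)2 2/3
The smallest same-type fraction is 1/4 at (2,4), which reduces to 1/4. Any threshold above that leaves this particle unsatisfied.

1/4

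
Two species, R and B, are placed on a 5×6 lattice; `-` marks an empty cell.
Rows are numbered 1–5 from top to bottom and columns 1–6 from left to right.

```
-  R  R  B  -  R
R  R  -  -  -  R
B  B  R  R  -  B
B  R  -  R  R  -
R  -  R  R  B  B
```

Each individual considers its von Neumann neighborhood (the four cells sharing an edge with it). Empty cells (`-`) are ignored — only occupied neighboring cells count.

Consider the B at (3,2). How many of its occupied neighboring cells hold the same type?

Occupied neighbors of (3,2): (2,2)=R, (4,2)=R, (3,1)=B, (3,3)=R.
Same type (B): 1 of 4.

1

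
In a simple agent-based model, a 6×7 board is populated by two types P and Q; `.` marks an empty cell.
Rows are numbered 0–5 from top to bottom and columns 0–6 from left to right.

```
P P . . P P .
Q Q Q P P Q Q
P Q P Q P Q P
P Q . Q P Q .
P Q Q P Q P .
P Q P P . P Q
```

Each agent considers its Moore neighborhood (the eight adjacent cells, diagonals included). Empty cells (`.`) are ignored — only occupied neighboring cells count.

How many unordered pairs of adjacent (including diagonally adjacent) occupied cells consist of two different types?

Scan each occupied cell's neighbors to the right and below (and the two forward diagonals) so each pair is counted once.
From row 0: 8 unlike of 13 pairs (running 8/13).
From row 1: 12 unlike of 25 pairs (running 20/38).
From row 2: 15 unlike of 20 pairs (running 35/58).
From row 3: 8 unlike of 16 pairs (running 43/74).
From row 4: 12 unlike of 19 pairs (running 55/93).
From row 5: 3 unlike of 4 pairs (running 58/97).
Total adjacent occupied pairs: 97; unlike-type pairs: 58.

58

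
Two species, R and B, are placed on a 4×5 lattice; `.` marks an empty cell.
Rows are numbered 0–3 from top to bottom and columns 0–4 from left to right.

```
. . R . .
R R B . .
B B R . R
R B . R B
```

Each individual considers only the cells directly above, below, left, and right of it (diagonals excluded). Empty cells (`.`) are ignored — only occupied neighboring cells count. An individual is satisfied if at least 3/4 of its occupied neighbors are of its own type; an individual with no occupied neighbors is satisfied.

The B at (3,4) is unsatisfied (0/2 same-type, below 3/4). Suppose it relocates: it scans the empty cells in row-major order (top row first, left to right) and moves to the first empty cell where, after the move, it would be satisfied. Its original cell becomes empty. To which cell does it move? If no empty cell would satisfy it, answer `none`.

(0,4)

Vacating (3,4). Empty cells in order:
  (0,0): 0/1 same-type → still unsatisfied.
  (0,1): 0/2 same-type → still unsatisfied.
  (0,3): 0/1 same-type → still unsatisfied.
  (0,4): 0/0 same-type → satisfied — stop here.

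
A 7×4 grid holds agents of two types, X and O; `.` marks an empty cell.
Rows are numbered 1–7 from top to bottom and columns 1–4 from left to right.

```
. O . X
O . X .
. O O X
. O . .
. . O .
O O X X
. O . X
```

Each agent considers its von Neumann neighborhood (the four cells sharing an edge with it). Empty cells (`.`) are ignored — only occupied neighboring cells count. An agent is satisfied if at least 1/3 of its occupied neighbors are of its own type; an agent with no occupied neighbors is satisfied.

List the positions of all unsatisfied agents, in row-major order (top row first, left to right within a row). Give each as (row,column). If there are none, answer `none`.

(2,3), (3,4), (5,3)

(1,2)O 0/0 satisfied
(1,4)X 0/0 satisfied
(2,1)O 0/0 satisfied
(2,3)X 0/1 not
(3,2)O 2/2 satisfied
(3,3)O 1/3 satisfied
(3,4)X 0/1 not
(4,2)O 1/1 satisfied
(5,3)O 0/1 not
(6,1)O 1/1 satisfied
(6,2)O 2/3 satisfied
(6,3)X 1/3 satisfied
(6,4)X 2/2 satisfied
(7,2)O 1/1 satisfied
(7,4)X 1/1 satisfied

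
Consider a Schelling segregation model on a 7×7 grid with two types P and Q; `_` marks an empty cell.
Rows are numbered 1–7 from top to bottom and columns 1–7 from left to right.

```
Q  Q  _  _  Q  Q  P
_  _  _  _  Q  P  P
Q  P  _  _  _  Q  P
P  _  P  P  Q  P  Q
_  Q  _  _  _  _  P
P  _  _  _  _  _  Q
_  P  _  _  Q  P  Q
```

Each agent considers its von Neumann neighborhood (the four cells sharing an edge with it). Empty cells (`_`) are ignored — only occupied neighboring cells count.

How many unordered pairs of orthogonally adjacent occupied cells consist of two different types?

Scan each occupied cell's neighbors to the right and below so each pair is counted once.
Row 1: Q(1,1)–Q(1,2)= Q(1,5)–Q(1,6)= Q(1,5)–Q(2,5)= Q(1,6)–P(1,7)≠ Q(1,6)–P(2,6)≠ P(1,7)–P(2,7)=  → 2/6 unlike.
Row 2: Q(2,5)–P(2,6)≠ P(2,6)–P(2,7)= P(2,6)–Q(3,6)≠ P(2,7)–P(3,7)=  → 2/4 unlike.
Row 3: Q(3,1)–P(3,2)≠ Q(3,1)–P(4,1)≠ Q(3,6)–P(3,7)≠ Q(3,6)–P(4,6)≠ P(3,7)–Q(4,7)≠  → 5/5 unlike.
Row 4: P(4,3)–P(4,4)= P(4,4)–Q(4,5)≠ Q(4,5)–P(4,6)≠ P(4,6)–Q(4,7)≠ Q(4,7)–P(5,7)≠  → 4/5 unlike.
Row 5: P(5,7)–Q(6,7)≠  → 1/1 unlike.
Row 6: Q(6,7)–Q(7,7)=  → 0/1 unlike.
Row 7: Q(7,5)–P(7,6)≠ P(7,6)–Q(7,7)≠  → 2/2 unlike.
Total adjacent occupied pairs: 24; unlike-type pairs: 16.

16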